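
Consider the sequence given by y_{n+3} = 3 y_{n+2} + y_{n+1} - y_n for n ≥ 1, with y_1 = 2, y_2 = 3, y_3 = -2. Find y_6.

y_4 = 3*(-2) + 3 - 2 = -5
y_5 = 3*(-5) + (-2) - 3 = -20
y_6 = 3*(-20) + (-5) - (-2) = -63

-63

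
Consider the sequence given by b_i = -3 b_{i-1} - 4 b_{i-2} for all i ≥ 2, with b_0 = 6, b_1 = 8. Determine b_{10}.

-7056

b_2 = -3·8 - 4·6 = -48
b_3 = -3·(-48) - 4·8 = 112
b_4 = -3·112 - 4·(-48) = -144
b_5 = -3·(-144) - 4·112 = -16
b_6 = -3·(-16) - 4·(-144) = 624
b_7 = -3·624 - 4·(-16) = -1808
b_8 = -3·(-1808) - 4·624 = 2928
b_9 = -3·2928 - 4·(-1808) = -1552
b_{10} = -3·(-1552) - 4·2928 = -7056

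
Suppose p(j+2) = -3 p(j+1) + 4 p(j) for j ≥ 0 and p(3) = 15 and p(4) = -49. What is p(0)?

Rearranging, p(j-2) = (p(j) + 3 p(j-1)) / 4.
p(2) = (-49 + 3*15) / 4 = -4/4 = -1
p(1) = (15 + 3*(-1)) / 4 = 12/4 = 3
p(0) = (-1 + 3*3) / 4 = 8/4 = 2

2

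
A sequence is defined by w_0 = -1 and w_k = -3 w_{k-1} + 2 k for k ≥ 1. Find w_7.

w_1 = -3·(-1) + 2 = 5
w_2 = -3·5 + 4 = -11
w_3 = -3·(-11) + 6 = 39
w_4 = -3·39 + 8 = -109
w_5 = -3·(-109) + 10 = 337
w_6 = -3·337 + 12 = -999
w_7 = -3·(-999) + 14 = 3011

3011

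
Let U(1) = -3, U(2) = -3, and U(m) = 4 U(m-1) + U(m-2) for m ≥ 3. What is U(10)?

U(3) = 4(-3) + (-3) = -15
U(4) = 4(-15) + (-3) = -63
U(5) = 4(-63) + (-15) = -267
U(6) = 4(-267) + (-63) = -1131
U(7) = 4(-1131) + (-267) = -4791
U(8) = 4(-4791) + (-1131) = -20295
U(9) = 4(-20295) + (-4791) = -85971
U(10) = 4(-85971) + (-20295) = -364179

-364179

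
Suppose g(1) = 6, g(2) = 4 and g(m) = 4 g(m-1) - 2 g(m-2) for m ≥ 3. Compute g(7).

g(3) = 4*4 - 2*6 = 4
g(4) = 4*4 - 2*4 = 8
g(5) = 4*8 - 2*4 = 24
g(6) = 4*24 - 2*8 = 80
g(7) = 4*80 - 2*24 = 272

272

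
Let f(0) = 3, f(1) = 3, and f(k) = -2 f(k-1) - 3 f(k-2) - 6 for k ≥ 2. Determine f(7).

-69

f(2) = -2*3 - 3*3 - 6 = -21
f(3) = -2*(-21) - 3*3 - 6 = 27
f(4) = -2*27 - 3*(-21) - 6 = 3
f(5) = -2*3 - 3*27 - 6 = -93
f(6) = -2*(-93) - 3*3 - 6 = 171
f(7) = -2*171 - 3*(-93) - 6 = -69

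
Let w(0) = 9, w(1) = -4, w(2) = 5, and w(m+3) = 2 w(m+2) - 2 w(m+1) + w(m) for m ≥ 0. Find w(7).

-4

w(3) = 2(5) - 2(-4) + 9 = 27
w(4) = 2(27) - 2(5) + (-4) = 40
w(5) = 2(40) - 2(27) + 5 = 31
w(6) = 2(31) - 2(40) + 27 = 9
w(7) = 2(9) - 2(31) + 40 = -4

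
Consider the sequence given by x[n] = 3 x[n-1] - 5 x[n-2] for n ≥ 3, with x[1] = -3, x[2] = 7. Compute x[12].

x[3] = 3·7 - 5·(-3) = 36
x[4] = 3·36 - 5·7 = 73
x[5] = 3·73 - 5·36 = 39
x[6] = 3·39 - 5·73 = -248
x[7] = 3·(-248) - 5·39 = -939
x[8] = 3·(-939) - 5·(-248) = -1577
x[9] = 3·(-1577) - 5·(-939) = -36
x[10] = 3·(-36) - 5·(-1577) = 7777
x[11] = 3·7777 - 5·(-36) = 23511
x[12] = 3·23511 - 5·7777 = 31648

31648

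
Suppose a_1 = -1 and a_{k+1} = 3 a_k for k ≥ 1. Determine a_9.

-6561

a_2 = 3*(-1) = -3
a_3 = 3*(-3) = -9
a_4 = 3*(-9) = -27
a_5 = 3*(-27) = -81
a_6 = 3*(-81) = -243
a_7 = 3*(-243) = -729
a_8 = 3*(-729) = -2187
a_9 = 3*(-2187) = -6561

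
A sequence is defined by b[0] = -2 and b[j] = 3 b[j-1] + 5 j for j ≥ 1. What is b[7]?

3806

b[1] = 3(-2) + 5 = -1
b[2] = 3(-1) + 10 = 7
b[3] = 3(7) + 15 = 36
b[4] = 3(36) + 20 = 128
b[5] = 3(128) + 25 = 409
b[6] = 3(409) + 30 = 1257
b[7] = 3(1257) + 35 = 3806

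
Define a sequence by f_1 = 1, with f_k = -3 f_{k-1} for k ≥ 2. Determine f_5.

f_2 = -3(1) = -3
f_3 = -3(-3) = 9
f_4 = -3(9) = -27
f_5 = -3(-27) = 81

81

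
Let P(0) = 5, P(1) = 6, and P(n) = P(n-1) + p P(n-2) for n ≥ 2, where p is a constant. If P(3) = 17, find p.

1

P(2) = 6 + 5p
P(3) = 6 + 11p
So 6 + 11p = 17, giving p = 1.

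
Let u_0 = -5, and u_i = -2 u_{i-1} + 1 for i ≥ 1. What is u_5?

u_1 = -2·(-5) + 1 = 11
u_2 = -2·11 + 1 = -21
u_3 = -2·(-21) + 1 = 43
u_4 = -2·43 + 1 = -85
u_5 = -2·(-85) + 1 = 171

171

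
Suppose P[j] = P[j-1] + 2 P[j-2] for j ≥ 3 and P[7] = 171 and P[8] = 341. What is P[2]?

5

Rearranging, P[j-2] = (P[j] - P[j-1]) / 2.
P[6] = (341 - 171) / 2 = 170/2 = 85
P[5] = (171 - 85) / 2 = 86/2 = 43
P[4] = (85 - 43) / 2 = 42/2 = 21
P[3] = (43 - 21) / 2 = 22/2 = 11
P[2] = (21 - 11) / 2 = 10/2 = 5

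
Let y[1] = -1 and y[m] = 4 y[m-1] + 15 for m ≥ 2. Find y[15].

1073741819

The fixed point is 15/(1 - 4) = -5, so y[m] + 5 = 4(y[m-1] + 5).
Hence y[m] = 4·4^{m-1} - 5.
y[15] = 4·4^{14} - 5 = 4·268435456 - 5 = 1073741819.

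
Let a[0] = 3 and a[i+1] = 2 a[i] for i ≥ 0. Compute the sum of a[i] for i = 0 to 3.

45

a[1] = 2·3 = 6
a[2] = 2·6 = 12
a[3] = 2·12 = 24
Sum = 3 + 6 + 12 + 24 = 45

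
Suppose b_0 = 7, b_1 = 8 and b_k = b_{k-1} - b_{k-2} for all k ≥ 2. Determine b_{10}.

b_2 = 8 - 7 = 1
b_3 = 1 - 8 = -7
b_4 = (-7) - 1 = -8
b_5 = (-8) - (-7) = -1
b_6 = (-1) - (-8) = 7
b_7 = 7 - (-1) = 8
b_8 = 8 - 7 = 1
b_9 = 1 - 8 = -7
b_{10} = (-7) - 1 = -8

-8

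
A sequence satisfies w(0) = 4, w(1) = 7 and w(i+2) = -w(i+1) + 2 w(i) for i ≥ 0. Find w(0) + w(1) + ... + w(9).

w(2) = -7 + 2(4) = 1
w(3) = -1 + 2(7) = 13
w(4) = -13 + 2(1) = -11
w(5) = -(-11) + 2(13) = 37
w(6) = -37 + 2(-11) = -59
w(7) = -(-59) + 2(37) = 133
w(8) = -133 + 2(-59) = -251
w(9) = -(-251) + 2(133) = 517
Sum = 4 + 7 + 1 + 13 + (-11) + 37 + (-59) + 133 + (-251) + 517 = 391

391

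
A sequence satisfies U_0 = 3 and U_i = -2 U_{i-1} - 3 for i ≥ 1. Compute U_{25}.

The fixed point is -3/(1 + 2) = -1, so U_i + 1 = -2(U_{i-1} + 1).
Hence U_i = 4·(-2)^i - 1.
U_{25} = 4·(-2)^{25} - 1 = 4·-33554432 - 1 = -134217729.

-134217729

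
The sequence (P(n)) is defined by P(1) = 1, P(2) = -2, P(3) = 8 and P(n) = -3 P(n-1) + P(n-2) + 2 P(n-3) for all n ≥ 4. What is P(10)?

-22240

P(4) = -3·8 + (-2) + 2·1 = -24
P(5) = -3·(-24) + 8 + 2·(-2) = 76
P(6) = -3·76 + (-24) + 2·8 = -236
P(7) = -3·(-236) + 76 + 2·(-24) = 736
P(8) = -3·736 + (-236) + 2·76 = -2292
P(9) = -3·(-2292) + 736 + 2·(-236) = 7140
P(10) = -3·7140 + (-2292) + 2·736 = -22240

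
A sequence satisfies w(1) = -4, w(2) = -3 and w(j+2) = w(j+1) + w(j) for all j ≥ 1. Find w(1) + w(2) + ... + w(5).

-41

w(3) = (-3) + (-4) = -7
w(4) = (-7) + (-3) = -10
w(5) = (-10) + (-7) = -17
Sum = (-4) + (-3) + (-7) + (-10) + (-17) = -41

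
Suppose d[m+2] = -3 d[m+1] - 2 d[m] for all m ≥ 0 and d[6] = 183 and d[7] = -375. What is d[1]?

3

Rearranging, d[m-2] = (d[m] + 3 d[m-1]) / -2.
d[5] = (-375 + 3(183)) / -2 = 174/-2 = -87
d[4] = (183 + 3(-87)) / -2 = -78/-2 = 39
d[3] = (-87 + 3(39)) / -2 = 30/-2 = -15
d[2] = (39 + 3(-15)) / -2 = -6/-2 = 3
d[1] = (-15 + 3(3)) / -2 = -6/-2 = 3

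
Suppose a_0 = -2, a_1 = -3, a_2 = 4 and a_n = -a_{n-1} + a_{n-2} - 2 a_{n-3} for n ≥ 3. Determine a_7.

a_3 = -4 + (-3) - 2·(-2) = -3
a_4 = -(-3) + 4 - 2·(-3) = 13
a_5 = -13 + (-3) - 2·4 = -24
a_6 = -(-24) + 13 - 2·(-3) = 43
a_7 = -43 + (-24) - 2·13 = -93

-93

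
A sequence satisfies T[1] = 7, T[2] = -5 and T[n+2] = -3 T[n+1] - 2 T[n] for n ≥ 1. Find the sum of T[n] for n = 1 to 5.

-13

T[3] = -3*(-5) - 2*7 = 1
T[4] = -3*1 - 2*(-5) = 7
T[5] = -3*7 - 2*1 = -23
Sum = 7 + (-5) + 1 + 7 + (-23) = -13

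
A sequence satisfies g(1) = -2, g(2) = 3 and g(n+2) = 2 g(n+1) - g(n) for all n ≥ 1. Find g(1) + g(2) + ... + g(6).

g(3) = 2*3 - (-2) = 8
g(4) = 2*8 - 3 = 13
g(5) = 2*13 - 8 = 18
g(6) = 2*18 - 13 = 23
Sum = (-2) + 3 + 8 + 13 + 18 + 23 = 63

63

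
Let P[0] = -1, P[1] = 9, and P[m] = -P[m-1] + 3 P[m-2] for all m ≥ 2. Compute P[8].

-2244

P[2] = -9 + 3*(-1) = -12
P[3] = -(-12) + 3*9 = 39
P[4] = -39 + 3*(-12) = -75
P[5] = -(-75) + 3*39 = 192
P[6] = -192 + 3*(-75) = -417
P[7] = -(-417) + 3*192 = 993
P[8] = -993 + 3*(-417) = -2244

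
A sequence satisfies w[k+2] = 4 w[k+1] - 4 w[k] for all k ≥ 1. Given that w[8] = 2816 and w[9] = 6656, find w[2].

-4

Rearranging, w[k-2] = (w[k] - 4 w[k-1]) / -4.
w[7] = (6656 - 4·2816) / -4 = -4608/-4 = 1152
w[6] = (2816 - 4·1152) / -4 = -1792/-4 = 448
w[5] = (1152 - 4·448) / -4 = -640/-4 = 160
w[4] = (448 - 4·160) / -4 = -192/-4 = 48
w[3] = (160 - 4·48) / -4 = -32/-4 = 8
w[2] = (48 - 4·8) / -4 = 16/-4 = -4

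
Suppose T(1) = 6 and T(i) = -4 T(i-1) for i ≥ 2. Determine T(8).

-98304

T(2) = -4(6) = -24
T(3) = -4(-24) = 96
T(4) = -4(96) = -384
T(5) = -4(-384) = 1536
T(6) = -4(1536) = -6144
T(7) = -4(-6144) = 24576
T(8) = -4(24576) = -98304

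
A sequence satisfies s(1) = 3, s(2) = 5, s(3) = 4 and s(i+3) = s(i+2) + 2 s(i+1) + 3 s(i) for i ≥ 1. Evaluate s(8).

611

s(4) = 4 + 2*5 + 3*3 = 23
s(5) = 23 + 2*4 + 3*5 = 46
s(6) = 46 + 2*23 + 3*4 = 104
s(7) = 104 + 2*46 + 3*23 = 265
s(8) = 265 + 2*104 + 3*46 = 611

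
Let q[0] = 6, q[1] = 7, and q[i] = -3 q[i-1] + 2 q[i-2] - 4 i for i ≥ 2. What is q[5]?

713

q[2] = -3*7 + 2*6 - 8 = -17
q[3] = -3*(-17) + 2*7 - 12 = 53
q[4] = -3*53 + 2*(-17) - 16 = -209
q[5] = -3*(-209) + 2*53 - 20 = 713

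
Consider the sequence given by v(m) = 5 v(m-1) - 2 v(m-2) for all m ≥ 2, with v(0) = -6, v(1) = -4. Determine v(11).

-5909072

v(2) = 5·(-4) - 2·(-6) = -8
v(3) = 5·(-8) - 2·(-4) = -32
v(4) = 5·(-32) - 2·(-8) = -144
v(5) = 5·(-144) - 2·(-32) = -656
v(6) = 5·(-656) - 2·(-144) = -2992
v(7) = 5·(-2992) - 2·(-656) = -13648
v(8) = 5·(-13648) - 2·(-2992) = -62256
v(9) = 5·(-62256) - 2·(-13648) = -283984
v(10) = 5·(-283984) - 2·(-62256) = -1295408
v(11) = 5·(-1295408) - 2·(-283984) = -5909072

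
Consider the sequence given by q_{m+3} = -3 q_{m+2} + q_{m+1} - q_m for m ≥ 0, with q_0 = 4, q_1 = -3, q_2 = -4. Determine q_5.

57

q_3 = -3*(-4) + (-3) - 4 = 5
q_4 = -3*5 + (-4) - (-3) = -16
q_5 = -3*(-16) + 5 - (-4) = 57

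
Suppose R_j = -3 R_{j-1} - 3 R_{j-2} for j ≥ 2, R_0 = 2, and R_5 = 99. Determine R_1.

5

Let R_1 = v.
R_2 = -6 - 3v
R_3 = 18 + 6v
R_4 = -36 - 9v
R_5 = 54 + 9v
So 54 + 9v = 99, giving v = 5.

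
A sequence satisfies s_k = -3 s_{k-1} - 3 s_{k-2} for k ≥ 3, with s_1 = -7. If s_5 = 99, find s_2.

Let s_2 = z.
s_3 = 21 - 3z
s_4 = -63 + 6z
s_5 = 126 - 9z
So 126 - 9z = 99, giving z = 3.

3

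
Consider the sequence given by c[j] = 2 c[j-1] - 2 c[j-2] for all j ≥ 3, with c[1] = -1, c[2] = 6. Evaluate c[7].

-56

c[3] = 2(6) - 2(-1) = 14
c[4] = 2(14) - 2(6) = 16
c[5] = 2(16) - 2(14) = 4
c[6] = 2(4) - 2(16) = -24
c[7] = 2(-24) - 2(4) = -56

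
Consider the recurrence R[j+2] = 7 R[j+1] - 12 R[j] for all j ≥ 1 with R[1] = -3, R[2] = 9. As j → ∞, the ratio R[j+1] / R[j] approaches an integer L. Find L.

4

The characteristic equation is r^2 - 7r + 12 = 0, which factors as (r - 4)(r - 3) = 0.
So the roots are 4 and 3. Since |4| > |3| and the coefficient of 4^j is non-zero, the ratio tends to 4.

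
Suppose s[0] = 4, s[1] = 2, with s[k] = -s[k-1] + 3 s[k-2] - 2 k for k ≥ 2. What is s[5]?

s[2] = -2 + 3·4 - 4 = 6
s[3] = -6 + 3·2 - 6 = -6
s[4] = -(-6) + 3·6 - 8 = 16
s[5] = -16 + 3·(-6) - 10 = -44

-44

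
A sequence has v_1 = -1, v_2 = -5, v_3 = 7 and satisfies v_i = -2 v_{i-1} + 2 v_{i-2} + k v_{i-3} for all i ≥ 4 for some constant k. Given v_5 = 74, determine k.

v_4 = -24 - k
v_5 = 62 - 3k
So 62 - 3k = 74, giving k = -4.

-4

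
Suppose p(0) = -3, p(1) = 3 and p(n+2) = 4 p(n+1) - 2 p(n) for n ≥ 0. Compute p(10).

p(2) = 4*3 - 2*(-3) = 18
p(3) = 4*18 - 2*3 = 66
p(4) = 4*66 - 2*18 = 228
p(5) = 4*228 - 2*66 = 780
p(6) = 4*780 - 2*228 = 2664
p(7) = 4*2664 - 2*780 = 9096
p(8) = 4*9096 - 2*2664 = 31056
p(9) = 4*31056 - 2*9096 = 106032
p(10) = 4*106032 - 2*31056 = 362016

362016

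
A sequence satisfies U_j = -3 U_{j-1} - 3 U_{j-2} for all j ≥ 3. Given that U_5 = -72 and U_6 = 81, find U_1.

1

Rearranging, U_{j-2} = (U_j + 3 U_{j-1}) / -3.
U_4 = (81 + 3*(-72)) / -3 = -135/-3 = 45
U_3 = (-72 + 3*45) / -3 = 63/-3 = -21
U_2 = (45 + 3*(-21)) / -3 = -18/-3 = 6
U_1 = (-21 + 3*6) / -3 = -3/-3 = 1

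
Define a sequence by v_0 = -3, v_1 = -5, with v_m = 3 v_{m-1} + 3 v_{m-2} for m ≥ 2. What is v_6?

v_2 = 3·(-5) + 3·(-3) = -24
v_3 = 3·(-24) + 3·(-5) = -87
v_4 = 3·(-87) + 3·(-24) = -333
v_5 = 3·(-333) + 3·(-87) = -1260
v_6 = 3·(-1260) + 3·(-333) = -4779

-4779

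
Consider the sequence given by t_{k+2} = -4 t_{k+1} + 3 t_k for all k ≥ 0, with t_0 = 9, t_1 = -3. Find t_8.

361353

t_2 = -4(-3) + 3(9) = 39
t_3 = -4(39) + 3(-3) = -165
t_4 = -4(-165) + 3(39) = 777
t_5 = -4(777) + 3(-165) = -3603
t_6 = -4(-3603) + 3(777) = 16743
t_7 = -4(16743) + 3(-3603) = -77781
t_8 = -4(-77781) + 3(16743) = 361353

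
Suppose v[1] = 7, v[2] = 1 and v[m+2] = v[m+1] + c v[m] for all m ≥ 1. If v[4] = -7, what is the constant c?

-1

v[3] = 1 + 7c
v[4] = 1 + 8c
So 1 + 8c = -7, giving c = -1.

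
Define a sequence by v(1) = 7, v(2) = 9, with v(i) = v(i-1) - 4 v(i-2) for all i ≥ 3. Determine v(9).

v(3) = 9 - 4(7) = -19
v(4) = (-19) - 4(9) = -55
v(5) = (-55) - 4(-19) = 21
v(6) = 21 - 4(-55) = 241
v(7) = 241 - 4(21) = 157
v(8) = 157 - 4(241) = -807
v(9) = (-807) - 4(157) = -1435

-1435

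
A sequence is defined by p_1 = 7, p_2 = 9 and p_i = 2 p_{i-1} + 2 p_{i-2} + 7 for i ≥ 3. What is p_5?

291

p_3 = 2·9 + 2·7 + 7 = 39
p_4 = 2·39 + 2·9 + 7 = 103
p_5 = 2·103 + 2·39 + 7 = 291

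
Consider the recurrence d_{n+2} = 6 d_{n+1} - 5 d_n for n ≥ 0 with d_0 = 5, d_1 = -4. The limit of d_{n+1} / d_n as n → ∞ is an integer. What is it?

The characteristic equation is r^2 - 6r + 5 = 0, which factors as (r - 5)(r - 1) = 0.
So the roots are 5 and 1. Since |5| > |1| and the coefficient of 5^n is non-zero, the ratio tends to 5.

5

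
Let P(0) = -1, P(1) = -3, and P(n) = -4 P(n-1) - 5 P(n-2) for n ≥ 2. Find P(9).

5277

P(2) = -4(-3) - 5(-1) = 17
P(3) = -4(17) - 5(-3) = -53
P(4) = -4(-53) - 5(17) = 127
P(5) = -4(127) - 5(-53) = -243
P(6) = -4(-243) - 5(127) = 337
P(7) = -4(337) - 5(-243) = -133
P(8) = -4(-133) - 5(337) = -1153
P(9) = -4(-1153) - 5(-133) = 5277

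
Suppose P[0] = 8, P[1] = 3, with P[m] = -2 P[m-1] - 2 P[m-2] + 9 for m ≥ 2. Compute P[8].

101

P[2] = -2·3 - 2·8 + 9 = -13
P[3] = -2·(-13) - 2·3 + 9 = 29
P[4] = -2·29 - 2·(-13) + 9 = -23
P[5] = -2·(-23) - 2·29 + 9 = -3
P[6] = -2·(-3) - 2·(-23) + 9 = 61
P[7] = -2·61 - 2·(-3) + 9 = -107
P[8] = -2·(-107) - 2·61 + 9 = 101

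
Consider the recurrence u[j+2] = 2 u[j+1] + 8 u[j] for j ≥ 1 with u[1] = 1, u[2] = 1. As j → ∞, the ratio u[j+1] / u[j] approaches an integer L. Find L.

The characteristic equation is r^2 - 2r - 8 = 0, which factors as (r - 4)(r + 2) = 0.
So the roots are 4 and -2. Since |4| > |-2| and the coefficient of 4^j is non-zero, the ratio tends to 4.

4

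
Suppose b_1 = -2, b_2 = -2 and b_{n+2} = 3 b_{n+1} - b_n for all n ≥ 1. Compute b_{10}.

b_3 = 3*(-2) - (-2) = -4
b_4 = 3*(-4) - (-2) = -10
b_5 = 3*(-10) - (-4) = -26
b_6 = 3*(-26) - (-10) = -68
b_7 = 3*(-68) - (-26) = -178
b_8 = 3*(-178) - (-68) = -466
b_9 = 3*(-466) - (-178) = -1220
b_{10} = 3*(-1220) - (-466) = -3194

-3194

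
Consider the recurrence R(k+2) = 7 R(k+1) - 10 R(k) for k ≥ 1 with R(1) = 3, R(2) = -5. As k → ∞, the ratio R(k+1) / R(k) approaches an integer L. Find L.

The characteristic equation is r^2 - 7r + 10 = 0, which factors as (r - 5)(r - 2) = 0.
So the roots are 5 and 2. Since |5| > |2| and the coefficient of 5^k is non-zero, the ratio tends to 5.

5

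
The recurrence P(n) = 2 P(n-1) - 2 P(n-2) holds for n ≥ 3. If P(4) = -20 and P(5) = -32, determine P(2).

Rearranging, P(n-2) = (P(n) - 2 P(n-1)) / -2.
P(3) = (-32 - 2*(-20)) / -2 = 8/-2 = -4
P(2) = (-20 - 2*(-4)) / -2 = -12/-2 = 6

6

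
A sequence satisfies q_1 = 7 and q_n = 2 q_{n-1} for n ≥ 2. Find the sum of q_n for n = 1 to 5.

217

q_2 = 2·7 = 14
q_3 = 2·14 = 28
q_4 = 2·28 = 56
q_5 = 2·56 = 112
Sum = 7 + 14 + 28 + 56 + 112 = 217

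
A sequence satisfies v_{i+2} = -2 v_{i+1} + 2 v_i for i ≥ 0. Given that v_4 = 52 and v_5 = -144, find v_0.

Rearranging, v_{i-2} = (v_i + 2 v_{i-1}) / 2.
v_3 = (-144 + 2(52)) / 2 = -40/2 = -20
v_2 = (52 + 2(-20)) / 2 = 12/2 = 6
v_1 = (-20 + 2(6)) / 2 = -8/2 = -4
v_0 = (6 + 2(-4)) / 2 = -2/2 = -1

-1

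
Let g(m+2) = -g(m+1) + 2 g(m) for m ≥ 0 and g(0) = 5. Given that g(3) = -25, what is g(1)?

-5

Let g(1) = x.
g(2) = 10 - x
g(3) = -10 + 3x
So -10 + 3x = -25, giving x = -5.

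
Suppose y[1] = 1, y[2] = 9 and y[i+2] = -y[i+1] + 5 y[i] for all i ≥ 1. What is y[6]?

y[3] = -9 + 5·1 = -4
y[4] = -(-4) + 5·9 = 49
y[5] = -49 + 5·(-4) = -69
y[6] = -(-69) + 5·49 = 314

314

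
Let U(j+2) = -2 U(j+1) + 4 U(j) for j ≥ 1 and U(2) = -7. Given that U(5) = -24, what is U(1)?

Let U(1) = v.
U(3) = 14 + 4v
U(4) = -56 - 8v
U(5) = 168 + 32v
So 168 + 32v = -24, giving v = -6.

-6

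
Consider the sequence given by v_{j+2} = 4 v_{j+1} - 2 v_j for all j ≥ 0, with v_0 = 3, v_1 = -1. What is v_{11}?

v_2 = 4*(-1) - 2*3 = -10
v_3 = 4*(-10) - 2*(-1) = -38
v_4 = 4*(-38) - 2*(-10) = -132
v_5 = 4*(-132) - 2*(-38) = -452
v_6 = 4*(-452) - 2*(-132) = -1544
v_7 = 4*(-1544) - 2*(-452) = -5272
v_8 = 4*(-5272) - 2*(-1544) = -18000
v_9 = 4*(-18000) - 2*(-5272) = -61456
v_{10} = 4*(-61456) - 2*(-18000) = -209824
v_{11} = 4*(-209824) - 2*(-61456) = -716384

-716384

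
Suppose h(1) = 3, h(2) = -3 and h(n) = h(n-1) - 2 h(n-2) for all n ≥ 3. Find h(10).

h(3) = (-3) - 2·3 = -9
h(4) = (-9) - 2·(-3) = -3
h(5) = (-3) - 2·(-9) = 15
h(6) = 15 - 2·(-3) = 21
h(7) = 21 - 2·15 = -9
h(8) = (-9) - 2·21 = -51
h(9) = (-51) - 2·(-9) = -33
h(10) = (-33) - 2·(-51) = 69

69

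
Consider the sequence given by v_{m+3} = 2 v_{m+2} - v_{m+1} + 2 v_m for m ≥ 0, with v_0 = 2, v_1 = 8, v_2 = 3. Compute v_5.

v_3 = 2*3 - 8 + 2*2 = 2
v_4 = 2*2 - 3 + 2*8 = 17
v_5 = 2*17 - 2 + 2*3 = 38

38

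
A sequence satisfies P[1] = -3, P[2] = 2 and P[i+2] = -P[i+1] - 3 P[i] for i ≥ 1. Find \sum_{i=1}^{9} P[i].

P[3] = -2 - 3(-3) = 7
P[4] = -7 - 3(2) = -13
P[5] = -(-13) - 3(7) = -8
P[6] = -(-8) - 3(-13) = 47
P[7] = -47 - 3(-8) = -23
P[8] = -(-23) - 3(47) = -118
P[9] = -(-118) - 3(-23) = 187
Sum = (-3) + 2 + 7 + (-13) + (-8) + 47 + (-23) + (-118) + 187 = 78

78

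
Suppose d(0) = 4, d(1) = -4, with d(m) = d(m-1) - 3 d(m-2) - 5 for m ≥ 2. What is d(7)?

d(2) = (-4) - 3*4 - 5 = -21
d(3) = (-21) - 3*(-4) - 5 = -14
d(4) = (-14) - 3*(-21) - 5 = 44
d(5) = 44 - 3*(-14) - 5 = 81
d(6) = 81 - 3*44 - 5 = -56
d(7) = (-56) - 3*81 - 5 = -304

-304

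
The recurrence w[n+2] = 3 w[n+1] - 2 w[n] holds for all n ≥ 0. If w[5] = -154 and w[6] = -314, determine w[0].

Rearranging, w[n-2] = (w[n] - 3 w[n-1]) / -2.
w[4] = (-314 - 3*(-154)) / -2 = 148/-2 = -74
w[3] = (-154 - 3*(-74)) / -2 = 68/-2 = -34
w[2] = (-74 - 3*(-34)) / -2 = 28/-2 = -14
w[1] = (-34 - 3*(-14)) / -2 = 8/-2 = -4
w[0] = (-14 - 3*(-4)) / -2 = -2/-2 = 1

1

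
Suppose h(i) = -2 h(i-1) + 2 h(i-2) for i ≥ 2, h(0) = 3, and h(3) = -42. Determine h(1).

Let h(1) = y.
h(2) = 6 - 2y
h(3) = -12 + 6y
So -12 + 6y = -42, giving y = -5.

-5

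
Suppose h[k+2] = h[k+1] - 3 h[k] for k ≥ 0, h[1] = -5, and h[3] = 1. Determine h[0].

3

Let h[0] = z.
h[2] = -5 - 3z
h[3] = 10 - 3z
So 10 - 3z = 1, giving z = 3.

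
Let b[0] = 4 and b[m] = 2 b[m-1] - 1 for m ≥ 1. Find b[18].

The fixed point is -1/(1 - 2) = 1, so b[m] - 1 = 2(b[m-1] - 1).
Hence b[m] = 3·2^m + 1.
b[18] = 3·2^{18} + 1 = 3·262144 + 1 = 786433.

786433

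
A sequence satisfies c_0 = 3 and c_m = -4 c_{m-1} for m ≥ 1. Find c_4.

768

c_1 = -4*3 = -12
c_2 = -4*(-12) = 48
c_3 = -4*48 = -192
c_4 = -4*(-192) = 768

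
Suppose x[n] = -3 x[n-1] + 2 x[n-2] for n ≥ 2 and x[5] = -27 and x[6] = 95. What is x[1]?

-3

Rearranging, x[n-2] = (x[n] + 3 x[n-1]) / 2.
x[4] = (95 + 3·(-27)) / 2 = 14/2 = 7
x[3] = (-27 + 3·7) / 2 = -6/2 = -3
x[2] = (7 + 3·(-3)) / 2 = -2/2 = -1
x[1] = (-3 + 3·(-1)) / 2 = -6/2 = -3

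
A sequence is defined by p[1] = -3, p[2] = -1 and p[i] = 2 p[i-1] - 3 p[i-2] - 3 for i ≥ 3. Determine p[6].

p[3] = 2(-1) - 3(-3) - 3 = 4
p[4] = 2(4) - 3(-1) - 3 = 8
p[5] = 2(8) - 3(4) - 3 = 1
p[6] = 2(1) - 3(8) - 3 = -25

-25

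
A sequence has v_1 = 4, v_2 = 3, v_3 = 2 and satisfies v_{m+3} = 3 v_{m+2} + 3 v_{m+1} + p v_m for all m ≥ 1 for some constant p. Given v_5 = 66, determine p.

v_4 = 15 + 4p
v_5 = 51 + 15p
So 51 + 15p = 66, giving p = 1.

1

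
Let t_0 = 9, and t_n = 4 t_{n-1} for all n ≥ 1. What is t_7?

147456

t_1 = 4·9 = 36
t_2 = 4·36 = 144
t_3 = 4·144 = 576
t_4 = 4·576 = 2304
t_5 = 4·2304 = 9216
t_6 = 4·9216 = 36864
t_7 = 4·36864 = 147456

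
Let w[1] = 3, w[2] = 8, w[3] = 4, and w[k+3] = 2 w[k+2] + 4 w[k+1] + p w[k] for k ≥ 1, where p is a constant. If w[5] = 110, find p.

w[4] = 40 + 3p
w[5] = 96 + 14p
So 96 + 14p = 110, giving p = 1.

1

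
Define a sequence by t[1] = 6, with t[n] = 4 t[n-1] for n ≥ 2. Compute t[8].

98304

t[2] = 4*6 = 24
t[3] = 4*24 = 96
t[4] = 4*96 = 384
t[5] = 4*384 = 1536
t[6] = 4*1536 = 6144
t[7] = 4*6144 = 24576
t[8] = 4*24576 = 98304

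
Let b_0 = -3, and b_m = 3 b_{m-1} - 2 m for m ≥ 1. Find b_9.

b_1 = 3*(-3) - 2 = -11
b_2 = 3*(-11) - 4 = -37
b_3 = 3*(-37) - 6 = -117
b_4 = 3*(-117) - 8 = -359
b_5 = 3*(-359) - 10 = -1087
b_6 = 3*(-1087) - 12 = -3273
b_7 = 3*(-3273) - 14 = -9833
b_8 = 3*(-9833) - 16 = -29515
b_9 = 3*(-29515) - 18 = -88563

-88563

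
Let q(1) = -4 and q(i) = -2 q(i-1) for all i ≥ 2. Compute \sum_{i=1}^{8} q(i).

340

q(2) = -2*(-4) = 8
q(3) = -2*8 = -16
q(4) = -2*(-16) = 32
q(5) = -2*32 = -64
q(6) = -2*(-64) = 128
q(7) = -2*128 = -256
q(8) = -2*(-256) = 512
Sum = (-4) + 8 + (-16) + 32 + (-64) + 128 + (-256) + 512 = 340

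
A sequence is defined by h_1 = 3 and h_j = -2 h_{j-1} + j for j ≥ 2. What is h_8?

h_2 = -2*3 + 2 = -4
h_3 = -2*(-4) + 3 = 11
h_4 = -2*11 + 4 = -18
h_5 = -2*(-18) + 5 = 41
h_6 = -2*41 + 6 = -76
h_7 = -2*(-76) + 7 = 159
h_8 = -2*159 + 8 = -310

-310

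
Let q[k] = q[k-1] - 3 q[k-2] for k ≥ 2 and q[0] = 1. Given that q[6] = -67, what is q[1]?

-4

Let q[1] = v.
q[2] = -3 + v
q[3] = -3 - 2v
q[4] = 6 - 5v
q[5] = 15 + v
q[6] = -3 + 16v
So -3 + 16v = -67, giving v = -4.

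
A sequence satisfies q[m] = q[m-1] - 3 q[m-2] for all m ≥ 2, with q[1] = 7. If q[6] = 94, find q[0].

Let q[0] = y.
q[2] = 7 - 3y
q[3] = -14 - 3y
q[4] = -35 + 6y
q[5] = 7 + 15y
q[6] = 112 - 3y
So 112 - 3y = 94, giving y = 6.

6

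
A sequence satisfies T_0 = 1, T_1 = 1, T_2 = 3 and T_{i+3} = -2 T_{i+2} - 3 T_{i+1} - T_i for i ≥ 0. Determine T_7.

37

T_3 = -2(3) - 3(1) - 1 = -10
T_4 = -2(-10) - 3(3) - 1 = 10
T_5 = -2(10) - 3(-10) - 3 = 7
T_6 = -2(7) - 3(10) - (-10) = -34
T_7 = -2(-34) - 3(7) - 10 = 37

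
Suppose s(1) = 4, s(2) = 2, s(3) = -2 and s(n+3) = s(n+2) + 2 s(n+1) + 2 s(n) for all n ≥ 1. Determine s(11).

1650

s(4) = (-2) + 2·2 + 2·4 = 10
s(5) = 10 + 2·(-2) + 2·2 = 10
s(6) = 10 + 2·10 + 2·(-2) = 26
s(7) = 26 + 2·10 + 2·10 = 66
s(8) = 66 + 2·26 + 2·10 = 138
s(9) = 138 + 2·66 + 2·26 = 322
s(10) = 322 + 2·138 + 2·66 = 730
s(11) = 730 + 2·322 + 2·138 = 1650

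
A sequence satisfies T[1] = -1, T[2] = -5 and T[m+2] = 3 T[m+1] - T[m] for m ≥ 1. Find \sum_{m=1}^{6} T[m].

T[3] = 3*(-5) - (-1) = -14
T[4] = 3*(-14) - (-5) = -37
T[5] = 3*(-37) - (-14) = -97
T[6] = 3*(-97) - (-37) = -254
Sum = (-1) + (-5) + (-14) + (-37) + (-97) + (-254) = -408

-408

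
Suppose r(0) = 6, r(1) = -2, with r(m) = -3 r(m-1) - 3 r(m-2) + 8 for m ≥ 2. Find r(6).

r(2) = -3·(-2) - 3·6 + 8 = -4
r(3) = -3·(-4) - 3·(-2) + 8 = 26
r(4) = -3·26 - 3·(-4) + 8 = -58
r(5) = -3·(-58) - 3·26 + 8 = 104
r(6) = -3·104 - 3·(-58) + 8 = -130

-130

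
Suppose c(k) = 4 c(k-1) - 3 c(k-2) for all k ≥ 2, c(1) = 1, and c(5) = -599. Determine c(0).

6

Let c(0) = z.
c(2) = 4 - 3z
c(3) = 13 - 12z
c(4) = 40 - 39z
c(5) = 121 - 120z
So 121 - 120z = -599, giving z = 6.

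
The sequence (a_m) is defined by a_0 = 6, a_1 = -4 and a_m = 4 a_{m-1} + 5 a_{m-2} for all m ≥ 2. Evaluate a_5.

1036

a_2 = 4(-4) + 5(6) = 14
a_3 = 4(14) + 5(-4) = 36
a_4 = 4(36) + 5(14) = 214
a_5 = 4(214) + 5(36) = 1036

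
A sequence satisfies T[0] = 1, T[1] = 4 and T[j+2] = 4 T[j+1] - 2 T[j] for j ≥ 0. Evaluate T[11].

887040

T[2] = 4·4 - 2·1 = 14
T[3] = 4·14 - 2·4 = 48
T[4] = 4·48 - 2·14 = 164
T[5] = 4·164 - 2·48 = 560
T[6] = 4·560 - 2·164 = 1912
T[7] = 4·1912 - 2·560 = 6528
T[8] = 4·6528 - 2·1912 = 22288
T[9] = 4·22288 - 2·6528 = 76096
T[10] = 4·76096 - 2·22288 = 259808
T[11] = 4·259808 - 2·76096 = 887040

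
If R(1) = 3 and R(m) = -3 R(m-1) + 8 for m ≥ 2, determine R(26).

-847288609441

The fixed point is 8/(1 + 3) = 2, so R(m) - 2 = -3(R(m-1) - 2).
Hence R(m) = 1·(-3)^{m-1} + 2.
R(26) = 1·(-3)^{25} + 2 = 1·-847288609443 + 2 = -847288609441.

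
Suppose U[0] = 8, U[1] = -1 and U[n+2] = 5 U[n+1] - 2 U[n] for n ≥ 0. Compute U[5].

-2159

U[2] = 5(-1) - 2(8) = -21
U[3] = 5(-21) - 2(-1) = -103
U[4] = 5(-103) - 2(-21) = -473
U[5] = 5(-473) - 2(-103) = -2159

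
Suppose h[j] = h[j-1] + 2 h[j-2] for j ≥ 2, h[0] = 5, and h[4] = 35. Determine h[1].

1

Let h[1] = z.
h[2] = 10 + z
h[3] = 10 + 3z
h[4] = 30 + 5z
So 30 + 5z = 35, giving z = 1.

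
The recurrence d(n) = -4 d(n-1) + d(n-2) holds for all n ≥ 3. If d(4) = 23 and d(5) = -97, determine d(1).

Rearranging, d(n-2) = d(n) + 4 d(n-1).
d(3) = -97 + 4*23 = -5
d(2) = 23 + 4*(-5) = 3
d(1) = -5 + 4*3 = 7

7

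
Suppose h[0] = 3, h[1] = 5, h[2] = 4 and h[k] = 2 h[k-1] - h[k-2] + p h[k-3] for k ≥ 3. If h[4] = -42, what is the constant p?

-4

h[3] = 3 + 3p
h[4] = 2 + 11p
So 2 + 11p = -42, giving p = -4.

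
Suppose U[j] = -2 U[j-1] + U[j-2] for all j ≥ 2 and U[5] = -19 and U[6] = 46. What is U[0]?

4

Rearranging, U[j-2] = U[j] + 2 U[j-1].
U[4] = 46 + 2·(-19) = 8
U[3] = -19 + 2·8 = -3
U[2] = 8 + 2·(-3) = 2
U[1] = -3 + 2·2 = 1
U[0] = 2 + 2·1 = 4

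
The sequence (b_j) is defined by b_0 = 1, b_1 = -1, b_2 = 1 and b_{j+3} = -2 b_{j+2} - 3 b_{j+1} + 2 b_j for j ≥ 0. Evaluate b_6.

b_3 = -2·1 - 3·(-1) + 2·1 = 3
b_4 = -2·3 - 3·1 + 2·(-1) = -11
b_5 = -2·(-11) - 3·3 + 2·1 = 15
b_6 = -2·15 - 3·(-11) + 2·3 = 9

9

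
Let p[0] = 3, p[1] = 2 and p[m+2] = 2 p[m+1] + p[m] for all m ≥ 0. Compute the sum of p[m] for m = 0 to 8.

2259

p[2] = 2·2 + 3 = 7
p[3] = 2·7 + 2 = 16
p[4] = 2·16 + 7 = 39
p[5] = 2·39 + 16 = 94
p[6] = 2·94 + 39 = 227
p[7] = 2·227 + 94 = 548
p[8] = 2·548 + 227 = 1323
Sum = 3 + 2 + 7 + 16 + 39 + 94 + 227 + 548 + 1323 = 2259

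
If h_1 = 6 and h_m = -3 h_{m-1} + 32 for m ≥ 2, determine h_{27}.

-5083731656650

The fixed point is 32/(1 + 3) = 8, so h_m - 8 = -3(h_{m-1} - 8).
Hence h_m = -2·(-3)^{m-1} + 8.
h_{27} = -2·(-3)^{26} + 8 = -2·2541865828329 + 8 = -5083731656650.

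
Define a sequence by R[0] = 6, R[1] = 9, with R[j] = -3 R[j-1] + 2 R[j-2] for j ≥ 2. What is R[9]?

125919

R[2] = -3·9 + 2·6 = -15
R[3] = -3·(-15) + 2·9 = 63
R[4] = -3·63 + 2·(-15) = -219
R[5] = -3·(-219) + 2·63 = 783
R[6] = -3·783 + 2·(-219) = -2787
R[7] = -3·(-2787) + 2·783 = 9927
R[8] = -3·9927 + 2·(-2787) = -35355
R[9] = -3·(-35355) + 2·9927 = 125919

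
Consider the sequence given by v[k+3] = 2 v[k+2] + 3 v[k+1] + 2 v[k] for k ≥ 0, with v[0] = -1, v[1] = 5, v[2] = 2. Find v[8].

v[3] = 2*2 + 3*5 + 2*(-1) = 17
v[4] = 2*17 + 3*2 + 2*5 = 50
v[5] = 2*50 + 3*17 + 2*2 = 155
v[6] = 2*155 + 3*50 + 2*17 = 494
v[7] = 2*494 + 3*155 + 2*50 = 1553
v[8] = 2*1553 + 3*494 + 2*155 = 4898

4898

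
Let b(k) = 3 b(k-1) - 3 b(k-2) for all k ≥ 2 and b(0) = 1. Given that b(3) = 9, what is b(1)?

Let b(1) = z.
b(2) = -3 + 3z
b(3) = -9 + 6z
So -9 + 6z = 9, giving z = 3.

3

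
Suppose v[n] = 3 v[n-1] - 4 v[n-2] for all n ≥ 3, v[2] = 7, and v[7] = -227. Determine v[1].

Let v[1] = z.
v[3] = 21 - 4z
v[4] = 35 - 12z
v[5] = 21 - 20z
v[6] = -77 - 12z
v[7] = -315 + 44z
So -315 + 44z = -227, giving z = 2.

2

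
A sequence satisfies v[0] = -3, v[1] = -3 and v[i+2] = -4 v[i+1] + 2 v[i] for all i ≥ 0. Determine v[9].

-230448

v[2] = -4·(-3) + 2·(-3) = 6
v[3] = -4·6 + 2·(-3) = -30
v[4] = -4·(-30) + 2·6 = 132
v[5] = -4·132 + 2·(-30) = -588
v[6] = -4·(-588) + 2·132 = 2616
v[7] = -4·2616 + 2·(-588) = -11640
v[8] = -4·(-11640) + 2·2616 = 51792
v[9] = -4·51792 + 2·(-11640) = -230448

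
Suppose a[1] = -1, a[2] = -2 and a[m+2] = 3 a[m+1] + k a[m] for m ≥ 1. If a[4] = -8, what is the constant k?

-2

a[3] = -6 - k
a[4] = -18 - 5k
So -18 - 5k = -8, giving k = -2.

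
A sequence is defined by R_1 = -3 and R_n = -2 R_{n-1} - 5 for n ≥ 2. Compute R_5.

-23

R_2 = -2*(-3) - 5 = 1
R_3 = -2*1 - 5 = -7
R_4 = -2*(-7) - 5 = 9
R_5 = -2*9 - 5 = -23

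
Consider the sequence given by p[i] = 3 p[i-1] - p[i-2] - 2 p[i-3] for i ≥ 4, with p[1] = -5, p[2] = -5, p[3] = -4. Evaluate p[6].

74

p[4] = 3(-4) - (-5) - 2(-5) = 3
p[5] = 3(3) - (-4) - 2(-5) = 23
p[6] = 3(23) - 3 - 2(-4) = 74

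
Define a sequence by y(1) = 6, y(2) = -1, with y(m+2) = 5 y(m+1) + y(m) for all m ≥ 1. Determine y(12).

y(3) = 5(-1) + 6 = 1
y(4) = 5(1) + (-1) = 4
y(5) = 5(4) + 1 = 21
y(6) = 5(21) + 4 = 109
y(7) = 5(109) + 21 = 566
y(8) = 5(566) + 109 = 2939
y(9) = 5(2939) + 566 = 15261
y(10) = 5(15261) + 2939 = 79244
y(11) = 5(79244) + 15261 = 411481
y(12) = 5(411481) + 79244 = 2136649

2136649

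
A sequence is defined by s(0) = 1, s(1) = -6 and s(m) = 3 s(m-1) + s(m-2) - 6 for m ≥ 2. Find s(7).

s(2) = 3*(-6) + 1 - 6 = -23
s(3) = 3*(-23) + (-6) - 6 = -81
s(4) = 3*(-81) + (-23) - 6 = -272
s(5) = 3*(-272) + (-81) - 6 = -903
s(6) = 3*(-903) + (-272) - 6 = -2987
s(7) = 3*(-2987) + (-903) - 6 = -9870

-9870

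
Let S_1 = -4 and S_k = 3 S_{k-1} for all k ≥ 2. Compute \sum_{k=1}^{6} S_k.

S_2 = 3*(-4) = -12
S_3 = 3*(-12) = -36
S_4 = 3*(-36) = -108
S_5 = 3*(-108) = -324
S_6 = 3*(-324) = -972
Sum = (-4) + (-12) + (-36) + (-108) + (-324) + (-972) = -1456

-1456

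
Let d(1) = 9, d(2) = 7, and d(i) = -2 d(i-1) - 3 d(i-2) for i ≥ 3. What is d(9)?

d(3) = -2*7 - 3*9 = -41
d(4) = -2*(-41) - 3*7 = 61
d(5) = -2*61 - 3*(-41) = 1
d(6) = -2*1 - 3*61 = -185
d(7) = -2*(-185) - 3*1 = 367
d(8) = -2*367 - 3*(-185) = -179
d(9) = -2*(-179) - 3*367 = -743

-743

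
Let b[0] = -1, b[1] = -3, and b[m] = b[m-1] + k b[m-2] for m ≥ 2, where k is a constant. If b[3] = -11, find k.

2

b[2] = -3 - k
b[3] = -3 - 4k
So -3 - 4k = -11, giving k = 2.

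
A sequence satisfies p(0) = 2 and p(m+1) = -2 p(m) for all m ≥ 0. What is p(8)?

p(1) = -2(2) = -4
p(2) = -2(-4) = 8
p(3) = -2(8) = -16
p(4) = -2(-16) = 32
p(5) = -2(32) = -64
p(6) = -2(-64) = 128
p(7) = -2(128) = -256
p(8) = -2(-256) = 512

512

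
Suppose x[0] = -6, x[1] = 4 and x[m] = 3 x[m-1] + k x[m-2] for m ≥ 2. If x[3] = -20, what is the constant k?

4

x[2] = 12 - 6k
x[3] = 36 - 14k
So 36 - 14k = -20, giving k = 4.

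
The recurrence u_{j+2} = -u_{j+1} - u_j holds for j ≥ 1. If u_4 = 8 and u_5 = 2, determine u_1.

8

Rearranging, u_{j-2} = -(u_j + u_{j-1}).
u_3 = -(2 + 8) = -10
u_2 = -(8 + (-10)) = 2
u_1 = -(-10 + 2) = 8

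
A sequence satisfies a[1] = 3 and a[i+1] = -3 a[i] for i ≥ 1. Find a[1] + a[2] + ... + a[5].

183

a[2] = -3*3 = -9
a[3] = -3*(-9) = 27
a[4] = -3*27 = -81
a[5] = -3*(-81) = 243
Sum = 3 + (-9) + 27 + (-81) + 243 = 183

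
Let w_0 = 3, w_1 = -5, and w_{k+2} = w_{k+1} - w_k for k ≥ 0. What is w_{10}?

w_2 = (-5) - 3 = -8
w_3 = (-8) - (-5) = -3
w_4 = (-3) - (-8) = 5
w_5 = 5 - (-3) = 8
w_6 = 8 - 5 = 3
w_7 = 3 - 8 = -5
w_8 = (-5) - 3 = -8
w_9 = (-8) - (-5) = -3
w_{10} = (-3) - (-8) = 5

5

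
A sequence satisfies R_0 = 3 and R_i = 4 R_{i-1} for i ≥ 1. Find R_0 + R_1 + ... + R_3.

255

R_1 = 4*3 = 12
R_2 = 4*12 = 48
R_3 = 4*48 = 192
Sum = 3 + 12 + 48 + 192 = 255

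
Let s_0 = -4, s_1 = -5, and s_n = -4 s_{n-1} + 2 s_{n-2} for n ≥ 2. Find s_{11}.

-8845728

s_2 = -4(-5) + 2(-4) = 12
s_3 = -4(12) + 2(-5) = -58
s_4 = -4(-58) + 2(12) = 256
s_5 = -4(256) + 2(-58) = -1140
s_6 = -4(-1140) + 2(256) = 5072
s_7 = -4(5072) + 2(-1140) = -22568
s_8 = -4(-22568) + 2(5072) = 100416
s_9 = -4(100416) + 2(-22568) = -446800
s_{10} = -4(-446800) + 2(100416) = 1988032
s_{11} = -4(1988032) + 2(-446800) = -8845728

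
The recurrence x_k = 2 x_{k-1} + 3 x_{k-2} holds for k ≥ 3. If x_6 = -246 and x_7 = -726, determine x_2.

Rearranging, x_{k-2} = (x_k - 2 x_{k-1}) / 3.
x_5 = (-726 - 2*(-246)) / 3 = -234/3 = -78
x_4 = (-246 - 2*(-78)) / 3 = -90/3 = -30
x_3 = (-78 - 2*(-30)) / 3 = -18/3 = -6
x_2 = (-30 - 2*(-6)) / 3 = -18/3 = -6

-6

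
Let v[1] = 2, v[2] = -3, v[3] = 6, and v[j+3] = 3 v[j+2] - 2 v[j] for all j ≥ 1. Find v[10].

v[4] = 3*6 - 2*2 = 14
v[5] = 3*14 - 2*(-3) = 48
v[6] = 3*48 - 2*6 = 132
v[7] = 3*132 - 2*14 = 368
v[8] = 3*368 - 2*48 = 1008
v[9] = 3*1008 - 2*132 = 2760
v[10] = 3*2760 - 2*368 = 7544

7544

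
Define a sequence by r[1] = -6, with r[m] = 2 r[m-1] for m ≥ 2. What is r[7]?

-384

r[2] = 2(-6) = -12
r[3] = 2(-12) = -24
r[4] = 2(-24) = -48
r[5] = 2(-48) = -96
r[6] = 2(-96) = -192
r[7] = 2(-192) = -384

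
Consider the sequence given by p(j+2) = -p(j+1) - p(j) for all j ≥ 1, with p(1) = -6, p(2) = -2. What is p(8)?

p(3) = -(-2) - (-6) = 8
p(4) = -8 - (-2) = -6
p(5) = -(-6) - 8 = -2
p(6) = -(-2) - (-6) = 8
p(7) = -8 - (-2) = -6
p(8) = -(-6) - 8 = -2

-2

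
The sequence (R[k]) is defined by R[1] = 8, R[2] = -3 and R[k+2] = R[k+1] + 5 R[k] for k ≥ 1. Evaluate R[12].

R[3] = (-3) + 5*8 = 37
R[4] = 37 + 5*(-3) = 22
R[5] = 22 + 5*37 = 207
R[6] = 207 + 5*22 = 317
R[7] = 317 + 5*207 = 1352
R[8] = 1352 + 5*317 = 2937
R[9] = 2937 + 5*1352 = 9697
R[10] = 9697 + 5*2937 = 24382
R[11] = 24382 + 5*9697 = 72867
R[12] = 72867 + 5*24382 = 194777

194777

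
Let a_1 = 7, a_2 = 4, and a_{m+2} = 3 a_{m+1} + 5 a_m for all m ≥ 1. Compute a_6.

a_3 = 3·4 + 5·7 = 47
a_4 = 3·47 + 5·4 = 161
a_5 = 3·161 + 5·47 = 718
a_6 = 3·718 + 5·161 = 2959

2959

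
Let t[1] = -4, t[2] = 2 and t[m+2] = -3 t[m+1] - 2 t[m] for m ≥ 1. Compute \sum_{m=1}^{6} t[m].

t[3] = -3(2) - 2(-4) = 2
t[4] = -3(2) - 2(2) = -10
t[5] = -3(-10) - 2(2) = 26
t[6] = -3(26) - 2(-10) = -58
Sum = (-4) + 2 + 2 + (-10) + 26 + (-58) = -42

-42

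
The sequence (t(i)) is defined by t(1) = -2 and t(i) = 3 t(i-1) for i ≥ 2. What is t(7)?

-1458

t(2) = 3*(-2) = -6
t(3) = 3*(-6) = -18
t(4) = 3*(-18) = -54
t(5) = 3*(-54) = -162
t(6) = 3*(-162) = -486
t(7) = 3*(-486) = -1458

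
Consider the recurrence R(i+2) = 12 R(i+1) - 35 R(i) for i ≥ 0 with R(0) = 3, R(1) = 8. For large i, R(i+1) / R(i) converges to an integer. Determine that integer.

7

The characteristic equation is r^2 - 12r + 35 = 0, which factors as (r - 7)(r - 5) = 0.
So the roots are 7 and 5. Since |7| > |5| and the coefficient of 7^i is non-zero, the ratio tends to 7.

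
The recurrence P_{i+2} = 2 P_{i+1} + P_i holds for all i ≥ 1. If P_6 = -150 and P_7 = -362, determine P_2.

-6

Rearranging, P_{i-2} = P_i - 2 P_{i-1}.
P_5 = -362 - 2·(-150) = -62
P_4 = -150 - 2·(-62) = -26
P_3 = -62 - 2·(-26) = -10
P_2 = -26 - 2·(-10) = -6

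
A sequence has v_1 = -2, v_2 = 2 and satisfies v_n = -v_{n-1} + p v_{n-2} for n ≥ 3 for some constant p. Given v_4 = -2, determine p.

v_3 = -2 - 2p
v_4 = 2 + 4p
So 2 + 4p = -2, giving p = -1.

-1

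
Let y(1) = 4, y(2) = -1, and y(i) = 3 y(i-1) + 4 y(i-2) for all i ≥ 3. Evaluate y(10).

y(3) = 3·(-1) + 4·4 = 13
y(4) = 3·13 + 4·(-1) = 35
y(5) = 3·35 + 4·13 = 157
y(6) = 3·157 + 4·35 = 611
y(7) = 3·611 + 4·157 = 2461
y(8) = 3·2461 + 4·611 = 9827
y(9) = 3·9827 + 4·2461 = 39325
y(10) = 3·39325 + 4·9827 = 157283

157283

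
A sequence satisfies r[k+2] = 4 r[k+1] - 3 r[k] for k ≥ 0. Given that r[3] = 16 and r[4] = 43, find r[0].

3

Rearranging, r[k-2] = (r[k] - 4 r[k-1]) / -3.
r[2] = (43 - 4·16) / -3 = -21/-3 = 7
r[1] = (16 - 4·7) / -3 = -12/-3 = 4
r[0] = (7 - 4·4) / -3 = -9/-3 = 3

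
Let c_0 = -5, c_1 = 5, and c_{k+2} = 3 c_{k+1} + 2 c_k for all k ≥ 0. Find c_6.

1085

c_2 = 3(5) + 2(-5) = 5
c_3 = 3(5) + 2(5) = 25
c_4 = 3(25) + 2(5) = 85
c_5 = 3(85) + 2(25) = 305
c_6 = 3(305) + 2(85) = 1085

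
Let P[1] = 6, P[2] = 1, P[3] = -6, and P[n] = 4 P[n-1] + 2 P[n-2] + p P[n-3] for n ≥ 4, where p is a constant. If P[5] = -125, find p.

-1

P[4] = -22 + 6p
P[5] = -100 + 25p
So -100 + 25p = -125, giving p = -1.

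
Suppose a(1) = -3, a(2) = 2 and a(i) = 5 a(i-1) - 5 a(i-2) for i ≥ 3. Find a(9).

a(3) = 5(2) - 5(-3) = 25
a(4) = 5(25) - 5(2) = 115
a(5) = 5(115) - 5(25) = 450
a(6) = 5(450) - 5(115) = 1675
a(7) = 5(1675) - 5(450) = 6125
a(8) = 5(6125) - 5(1675) = 22250
a(9) = 5(22250) - 5(6125) = 80625

80625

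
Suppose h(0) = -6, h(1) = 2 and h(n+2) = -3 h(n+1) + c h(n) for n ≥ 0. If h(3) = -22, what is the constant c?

-2

h(2) = -6 - 6c
h(3) = 18 + 20c
So 18 + 20c = -22, giving c = -2.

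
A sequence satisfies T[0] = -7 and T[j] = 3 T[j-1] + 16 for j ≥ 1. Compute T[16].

43046713

The fixed point is 16/(1 - 3) = -8, so T[j] + 8 = 3(T[j-1] + 8).
Hence T[j] = 1·3^j - 8.
T[16] = 1·3^{16} - 8 = 1·43046721 - 8 = 43046713.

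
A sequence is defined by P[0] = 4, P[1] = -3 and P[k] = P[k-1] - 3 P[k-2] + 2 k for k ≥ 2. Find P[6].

-80

P[2] = (-3) - 3*4 + 4 = -11
P[3] = (-11) - 3*(-3) + 6 = 4
P[4] = 4 - 3*(-11) + 8 = 45
P[5] = 45 - 3*4 + 10 = 43
P[6] = 43 - 3*45 + 12 = -80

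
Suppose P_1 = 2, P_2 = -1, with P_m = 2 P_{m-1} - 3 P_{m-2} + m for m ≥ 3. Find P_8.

P_3 = 2(-1) - 3(2) + 3 = -5
P_4 = 2(-5) - 3(-1) + 4 = -3
P_5 = 2(-3) - 3(-5) + 5 = 14
P_6 = 2(14) - 3(-3) + 6 = 43
P_7 = 2(43) - 3(14) + 7 = 51
P_8 = 2(51) - 3(43) + 8 = -19

-19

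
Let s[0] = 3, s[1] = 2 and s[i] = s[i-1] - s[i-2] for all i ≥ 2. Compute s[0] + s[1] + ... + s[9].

1

s[2] = 2 - 3 = -1
s[3] = (-1) - 2 = -3
s[4] = (-3) - (-1) = -2
s[5] = (-2) - (-3) = 1
s[6] = 1 - (-2) = 3
s[7] = 3 - 1 = 2
s[8] = 2 - 3 = -1
s[9] = (-1) - 2 = -3
Sum = 3 + 2 + (-1) + (-3) + (-2) + 1 + 3 + 2 + (-1) + (-3) = 1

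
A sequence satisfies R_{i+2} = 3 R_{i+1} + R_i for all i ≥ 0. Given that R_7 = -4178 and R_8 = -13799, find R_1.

Rearranging, R_{i-2} = R_i - 3 R_{i-1}.
R_6 = -13799 - 3(-4178) = -1265
R_5 = -4178 - 3(-1265) = -383
R_4 = -1265 - 3(-383) = -116
R_3 = -383 - 3(-116) = -35
R_2 = -116 - 3(-35) = -11
R_1 = -35 - 3(-11) = -2

-2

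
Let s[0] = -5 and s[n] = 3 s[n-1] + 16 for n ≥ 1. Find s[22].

The fixed point is 16/(1 - 3) = -8, so s[n] + 8 = 3(s[n-1] + 8).
Hence s[n] = 3·3^n - 8.
s[22] = 3·3^{22} - 8 = 3·31381059609 - 8 = 94143178819.

94143178819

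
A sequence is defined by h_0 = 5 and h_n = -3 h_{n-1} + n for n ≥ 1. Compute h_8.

31577

h_1 = -3(5) + 1 = -14
h_2 = -3(-14) + 2 = 44
h_3 = -3(44) + 3 = -129
h_4 = -3(-129) + 4 = 391
h_5 = -3(391) + 5 = -1168
h_6 = -3(-1168) + 6 = 3510
h_7 = -3(3510) + 7 = -10523
h_8 = -3(-10523) + 8 = 31577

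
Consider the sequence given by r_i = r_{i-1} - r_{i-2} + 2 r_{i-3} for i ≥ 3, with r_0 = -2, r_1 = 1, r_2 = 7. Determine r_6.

r_3 = 7 - 1 + 2*(-2) = 2
r_4 = 2 - 7 + 2*1 = -3
r_5 = (-3) - 2 + 2*7 = 9
r_6 = 9 - (-3) + 2*2 = 16

16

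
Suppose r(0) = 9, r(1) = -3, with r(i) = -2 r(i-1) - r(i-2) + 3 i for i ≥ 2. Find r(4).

r(2) = -2·(-3) - 9 + 6 = 3
r(3) = -2·3 - (-3) + 9 = 6
r(4) = -2·6 - 3 + 12 = -3

-3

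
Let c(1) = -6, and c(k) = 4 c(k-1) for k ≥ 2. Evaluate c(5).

-1536

c(2) = 4·(-6) = -24
c(3) = 4·(-24) = -96
c(4) = 4·(-96) = -384
c(5) = 4·(-384) = -1536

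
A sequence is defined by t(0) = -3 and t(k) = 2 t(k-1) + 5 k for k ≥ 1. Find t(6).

408

t(1) = 2(-3) + 5 = -1
t(2) = 2(-1) + 10 = 8
t(3) = 2(8) + 15 = 31
t(4) = 2(31) + 20 = 82
t(5) = 2(82) + 25 = 189
t(6) = 2(189) + 30 = 408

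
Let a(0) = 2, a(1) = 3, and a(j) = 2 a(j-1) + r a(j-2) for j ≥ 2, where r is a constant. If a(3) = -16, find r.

-4

a(2) = 6 + 2r
a(3) = 12 + 7r
So 12 + 7r = -16, giving r = -4.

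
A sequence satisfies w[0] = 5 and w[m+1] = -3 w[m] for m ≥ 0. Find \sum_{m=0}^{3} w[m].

w[1] = -3·5 = -15
w[2] = -3·(-15) = 45
w[3] = -3·45 = -135
Sum = 5 + (-15) + 45 + (-135) = -100

-100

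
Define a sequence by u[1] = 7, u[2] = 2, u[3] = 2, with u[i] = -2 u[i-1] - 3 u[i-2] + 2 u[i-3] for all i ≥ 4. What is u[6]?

u[4] = -2*2 - 3*2 + 2*7 = 4
u[5] = -2*4 - 3*2 + 2*2 = -10
u[6] = -2*(-10) - 3*4 + 2*2 = 12

12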